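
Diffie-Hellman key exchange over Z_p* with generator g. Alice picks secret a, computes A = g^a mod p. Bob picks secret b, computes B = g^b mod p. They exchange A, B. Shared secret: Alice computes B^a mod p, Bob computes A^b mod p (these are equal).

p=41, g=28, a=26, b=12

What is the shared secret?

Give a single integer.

A = 28^26 mod 41  (bits of 26 = 11010)
  bit 0 = 1: r = r^2 * 28 mod 41 = 1^2 * 28 = 1*28 = 28
  bit 1 = 1: r = r^2 * 28 mod 41 = 28^2 * 28 = 5*28 = 17
  bit 2 = 0: r = r^2 mod 41 = 17^2 = 2
  bit 3 = 1: r = r^2 * 28 mod 41 = 2^2 * 28 = 4*28 = 30
  bit 4 = 0: r = r^2 mod 41 = 30^2 = 39
  -> A = 39
B = 28^12 mod 41  (bits of 12 = 1100)
  bit 0 = 1: r = r^2 * 28 mod 41 = 1^2 * 28 = 1*28 = 28
  bit 1 = 1: r = r^2 * 28 mod 41 = 28^2 * 28 = 5*28 = 17
  bit 2 = 0: r = r^2 mod 41 = 17^2 = 2
  bit 3 = 0: r = r^2 mod 41 = 2^2 = 4
  -> B = 4
s = B^a = 4^26 mod 41  (bits of 26 = 11010)
  bit 0 = 1: r = r^2 * 4 mod 41 = 1^2 * 4 = 1*4 = 4
  bit 1 = 1: r = r^2 * 4 mod 41 = 4^2 * 4 = 16*4 = 23
  bit 2 = 0: r = r^2 mod 41 = 23^2 = 37
  bit 3 = 1: r = r^2 * 4 mod 41 = 37^2 * 4 = 16*4 = 23
  bit 4 = 0: r = r^2 mod 41 = 23^2 = 37
  -> s = B^a = 37

Answer: 37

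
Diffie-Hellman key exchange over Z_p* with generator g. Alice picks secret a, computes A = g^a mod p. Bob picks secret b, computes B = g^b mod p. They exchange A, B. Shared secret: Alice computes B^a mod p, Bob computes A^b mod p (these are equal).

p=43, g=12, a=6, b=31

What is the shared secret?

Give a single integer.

A = 12^6 mod 43  (bits of 6 = 110)
  bit 0 = 1: r = r^2 * 12 mod 43 = 1^2 * 12 = 1*12 = 12
  bit 1 = 1: r = r^2 * 12 mod 43 = 12^2 * 12 = 15*12 = 8
  bit 2 = 0: r = r^2 mod 43 = 8^2 = 21
  -> A = 21
B = 12^31 mod 43  (bits of 31 = 11111)
  bit 0 = 1: r = r^2 * 12 mod 43 = 1^2 * 12 = 1*12 = 12
  bit 1 = 1: r = r^2 * 12 mod 43 = 12^2 * 12 = 15*12 = 8
  bit 2 = 1: r = r^2 * 12 mod 43 = 8^2 * 12 = 21*12 = 37
  bit 3 = 1: r = r^2 * 12 mod 43 = 37^2 * 12 = 36*12 = 2
  bit 4 = 1: r = r^2 * 12 mod 43 = 2^2 * 12 = 4*12 = 5
  -> B = 5
s = B^a = 5^6 mod 43  (bits of 6 = 110)
  bit 0 = 1: r = r^2 * 5 mod 43 = 1^2 * 5 = 1*5 = 5
  bit 1 = 1: r = r^2 * 5 mod 43 = 5^2 * 5 = 25*5 = 39
  bit 2 = 0: r = r^2 mod 43 = 39^2 = 16
  -> s = B^a = 16

Answer: 16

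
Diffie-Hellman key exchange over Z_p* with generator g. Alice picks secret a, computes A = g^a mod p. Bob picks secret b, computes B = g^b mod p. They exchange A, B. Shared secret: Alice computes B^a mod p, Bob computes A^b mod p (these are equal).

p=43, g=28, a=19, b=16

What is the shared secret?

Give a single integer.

Answer: 25

Derivation:
A = 28^19 mod 43  (bits of 19 = 10011)
  bit 0 = 1: r = r^2 * 28 mod 43 = 1^2 * 28 = 1*28 = 28
  bit 1 = 0: r = r^2 mod 43 = 28^2 = 10
  bit 2 = 0: r = r^2 mod 43 = 10^2 = 14
  bit 3 = 1: r = r^2 * 28 mod 43 = 14^2 * 28 = 24*28 = 27
  bit 4 = 1: r = r^2 * 28 mod 43 = 27^2 * 28 = 41*28 = 30
  -> A = 30
B = 28^16 mod 43  (bits of 16 = 10000)
  bit 0 = 1: r = r^2 * 28 mod 43 = 1^2 * 28 = 1*28 = 28
  bit 1 = 0: r = r^2 mod 43 = 28^2 = 10
  bit 2 = 0: r = r^2 mod 43 = 10^2 = 14
  bit 3 = 0: r = r^2 mod 43 = 14^2 = 24
  bit 4 = 0: r = r^2 mod 43 = 24^2 = 17
  -> B = 17
s = B^a = 17^19 mod 43  (bits of 19 = 10011)
  bit 0 = 1: r = r^2 * 17 mod 43 = 1^2 * 17 = 1*17 = 17
  bit 1 = 0: r = r^2 mod 43 = 17^2 = 31
  bit 2 = 0: r = r^2 mod 43 = 31^2 = 15
  bit 3 = 1: r = r^2 * 17 mod 43 = 15^2 * 17 = 10*17 = 41
  bit 4 = 1: r = r^2 * 17 mod 43 = 41^2 * 17 = 4*17 = 25
  -> s = B^a = 25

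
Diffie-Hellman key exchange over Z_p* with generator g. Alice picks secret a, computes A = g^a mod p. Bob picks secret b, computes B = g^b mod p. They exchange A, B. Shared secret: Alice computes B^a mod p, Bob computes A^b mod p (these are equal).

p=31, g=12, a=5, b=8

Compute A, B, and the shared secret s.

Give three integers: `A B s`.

Answer: 26 9 25

Derivation:
A = 12^5 mod 31  (bits of 5 = 101)
  bit 0 = 1: r = r^2 * 12 mod 31 = 1^2 * 12 = 1*12 = 12
  bit 1 = 0: r = r^2 mod 31 = 12^2 = 20
  bit 2 = 1: r = r^2 * 12 mod 31 = 20^2 * 12 = 28*12 = 26
  -> A = 26
B = 12^8 mod 31  (bits of 8 = 1000)
  bit 0 = 1: r = r^2 * 12 mod 31 = 1^2 * 12 = 1*12 = 12
  bit 1 = 0: r = r^2 mod 31 = 12^2 = 20
  bit 2 = 0: r = r^2 mod 31 = 20^2 = 28
  bit 3 = 0: r = r^2 mod 31 = 28^2 = 9
  -> B = 9
s = B^a = 9^5 mod 31  (bits of 5 = 101)
  bit 0 = 1: r = r^2 * 9 mod 31 = 1^2 * 9 = 1*9 = 9
  bit 1 = 0: r = r^2 mod 31 = 9^2 = 19
  bit 2 = 1: r = r^2 * 9 mod 31 = 19^2 * 9 = 20*9 = 25
  -> s = B^a = 25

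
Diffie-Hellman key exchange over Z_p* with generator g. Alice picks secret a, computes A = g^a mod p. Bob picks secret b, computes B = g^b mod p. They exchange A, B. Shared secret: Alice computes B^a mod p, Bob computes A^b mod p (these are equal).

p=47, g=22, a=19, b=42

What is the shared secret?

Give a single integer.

Answer: 7

Derivation:
A = 22^19 mod 47  (bits of 19 = 10011)
  bit 0 = 1: r = r^2 * 22 mod 47 = 1^2 * 22 = 1*22 = 22
  bit 1 = 0: r = r^2 mod 47 = 22^2 = 14
  bit 2 = 0: r = r^2 mod 47 = 14^2 = 8
  bit 3 = 1: r = r^2 * 22 mod 47 = 8^2 * 22 = 17*22 = 45
  bit 4 = 1: r = r^2 * 22 mod 47 = 45^2 * 22 = 4*22 = 41
  -> A = 41
B = 22^42 mod 47  (bits of 42 = 101010)
  bit 0 = 1: r = r^2 * 22 mod 47 = 1^2 * 22 = 1*22 = 22
  bit 1 = 0: r = r^2 mod 47 = 22^2 = 14
  bit 2 = 1: r = r^2 * 22 mod 47 = 14^2 * 22 = 8*22 = 35
  bit 3 = 0: r = r^2 mod 47 = 35^2 = 3
  bit 4 = 1: r = r^2 * 22 mod 47 = 3^2 * 22 = 9*22 = 10
  bit 5 = 0: r = r^2 mod 47 = 10^2 = 6
  -> B = 6
s = B^a = 6^19 mod 47  (bits of 19 = 10011)
  bit 0 = 1: r = r^2 * 6 mod 47 = 1^2 * 6 = 1*6 = 6
  bit 1 = 0: r = r^2 mod 47 = 6^2 = 36
  bit 2 = 0: r = r^2 mod 47 = 36^2 = 27
  bit 3 = 1: r = r^2 * 6 mod 47 = 27^2 * 6 = 24*6 = 3
  bit 4 = 1: r = r^2 * 6 mod 47 = 3^2 * 6 = 9*6 = 7
  -> s = B^a = 7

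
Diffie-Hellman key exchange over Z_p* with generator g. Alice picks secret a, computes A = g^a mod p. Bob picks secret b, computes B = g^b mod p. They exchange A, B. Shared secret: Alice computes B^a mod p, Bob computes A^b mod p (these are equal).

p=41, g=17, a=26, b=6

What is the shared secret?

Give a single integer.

Answer: 31

Derivation:
A = 17^26 mod 41  (bits of 26 = 11010)
  bit 0 = 1: r = r^2 * 17 mod 41 = 1^2 * 17 = 1*17 = 17
  bit 1 = 1: r = r^2 * 17 mod 41 = 17^2 * 17 = 2*17 = 34
  bit 2 = 0: r = r^2 mod 41 = 34^2 = 8
  bit 3 = 1: r = r^2 * 17 mod 41 = 8^2 * 17 = 23*17 = 22
  bit 4 = 0: r = r^2 mod 41 = 22^2 = 33
  -> A = 33
B = 17^6 mod 41  (bits of 6 = 110)
  bit 0 = 1: r = r^2 * 17 mod 41 = 1^2 * 17 = 1*17 = 17
  bit 1 = 1: r = r^2 * 17 mod 41 = 17^2 * 17 = 2*17 = 34
  bit 2 = 0: r = r^2 mod 41 = 34^2 = 8
  -> B = 8
s = B^a = 8^26 mod 41  (bits of 26 = 11010)
  bit 0 = 1: r = r^2 * 8 mod 41 = 1^2 * 8 = 1*8 = 8
  bit 1 = 1: r = r^2 * 8 mod 41 = 8^2 * 8 = 23*8 = 20
  bit 2 = 0: r = r^2 mod 41 = 20^2 = 31
  bit 3 = 1: r = r^2 * 8 mod 41 = 31^2 * 8 = 18*8 = 21
  bit 4 = 0: r = r^2 mod 41 = 21^2 = 31
  -> s = B^a = 31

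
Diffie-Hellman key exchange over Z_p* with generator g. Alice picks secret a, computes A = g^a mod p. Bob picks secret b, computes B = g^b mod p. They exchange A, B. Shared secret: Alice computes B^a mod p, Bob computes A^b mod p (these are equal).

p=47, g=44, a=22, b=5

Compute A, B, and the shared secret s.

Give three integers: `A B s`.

Answer: 16 39 6

Derivation:
A = 44^22 mod 47  (bits of 22 = 10110)
  bit 0 = 1: r = r^2 * 44 mod 47 = 1^2 * 44 = 1*44 = 44
  bit 1 = 0: r = r^2 mod 47 = 44^2 = 9
  bit 2 = 1: r = r^2 * 44 mod 47 = 9^2 * 44 = 34*44 = 39
  bit 3 = 1: r = r^2 * 44 mod 47 = 39^2 * 44 = 17*44 = 43
  bit 4 = 0: r = r^2 mod 47 = 43^2 = 16
  -> A = 16
B = 44^5 mod 47  (bits of 5 = 101)
  bit 0 = 1: r = r^2 * 44 mod 47 = 1^2 * 44 = 1*44 = 44
  bit 1 = 0: r = r^2 mod 47 = 44^2 = 9
  bit 2 = 1: r = r^2 * 44 mod 47 = 9^2 * 44 = 34*44 = 39
  -> B = 39
s = B^a = 39^22 mod 47  (bits of 22 = 10110)
  bit 0 = 1: r = r^2 * 39 mod 47 = 1^2 * 39 = 1*39 = 39
  bit 1 = 0: r = r^2 mod 47 = 39^2 = 17
  bit 2 = 1: r = r^2 * 39 mod 47 = 17^2 * 39 = 7*39 = 38
  bit 3 = 1: r = r^2 * 39 mod 47 = 38^2 * 39 = 34*39 = 10
  bit 4 = 0: r = r^2 mod 47 = 10^2 = 6
  -> s = B^a = 6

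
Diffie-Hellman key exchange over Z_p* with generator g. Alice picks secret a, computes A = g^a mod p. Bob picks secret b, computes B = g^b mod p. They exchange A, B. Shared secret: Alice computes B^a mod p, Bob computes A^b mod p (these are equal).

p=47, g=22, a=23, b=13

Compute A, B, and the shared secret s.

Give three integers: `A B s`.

Answer: 46 31 46

Derivation:
A = 22^23 mod 47  (bits of 23 = 10111)
  bit 0 = 1: r = r^2 * 22 mod 47 = 1^2 * 22 = 1*22 = 22
  bit 1 = 0: r = r^2 mod 47 = 22^2 = 14
  bit 2 = 1: r = r^2 * 22 mod 47 = 14^2 * 22 = 8*22 = 35
  bit 3 = 1: r = r^2 * 22 mod 47 = 35^2 * 22 = 3*22 = 19
  bit 4 = 1: r = r^2 * 22 mod 47 = 19^2 * 22 = 32*22 = 46
  -> A = 46
B = 22^13 mod 47  (bits of 13 = 1101)
  bit 0 = 1: r = r^2 * 22 mod 47 = 1^2 * 22 = 1*22 = 22
  bit 1 = 1: r = r^2 * 22 mod 47 = 22^2 * 22 = 14*22 = 26
  bit 2 = 0: r = r^2 mod 47 = 26^2 = 18
  bit 3 = 1: r = r^2 * 22 mod 47 = 18^2 * 22 = 42*22 = 31
  -> B = 31
s = B^a = 31^23 mod 47  (bits of 23 = 10111)
  bit 0 = 1: r = r^2 * 31 mod 47 = 1^2 * 31 = 1*31 = 31
  bit 1 = 0: r = r^2 mod 47 = 31^2 = 21
  bit 2 = 1: r = r^2 * 31 mod 47 = 21^2 * 31 = 18*31 = 41
  bit 3 = 1: r = r^2 * 31 mod 47 = 41^2 * 31 = 36*31 = 35
  bit 4 = 1: r = r^2 * 31 mod 47 = 35^2 * 31 = 3*31 = 46
  -> s = B^a = 46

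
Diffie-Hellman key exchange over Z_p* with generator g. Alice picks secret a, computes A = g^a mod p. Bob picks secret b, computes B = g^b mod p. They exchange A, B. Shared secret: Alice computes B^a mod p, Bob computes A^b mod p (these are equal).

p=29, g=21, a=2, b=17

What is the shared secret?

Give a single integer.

A = 21^2 mod 29  (bits of 2 = 10)
  bit 0 = 1: r = r^2 * 21 mod 29 = 1^2 * 21 = 1*21 = 21
  bit 1 = 0: r = r^2 mod 29 = 21^2 = 6
  -> A = 6
B = 21^17 mod 29  (bits of 17 = 10001)
  bit 0 = 1: r = r^2 * 21 mod 29 = 1^2 * 21 = 1*21 = 21
  bit 1 = 0: r = r^2 mod 29 = 21^2 = 6
  bit 2 = 0: r = r^2 mod 29 = 6^2 = 7
  bit 3 = 0: r = r^2 mod 29 = 7^2 = 20
  bit 4 = 1: r = r^2 * 21 mod 29 = 20^2 * 21 = 23*21 = 19
  -> B = 19
s = B^a = 19^2 mod 29  (bits of 2 = 10)
  bit 0 = 1: r = r^2 * 19 mod 29 = 1^2 * 19 = 1*19 = 19
  bit 1 = 0: r = r^2 mod 29 = 19^2 = 13
  -> s = B^a = 13

Answer: 13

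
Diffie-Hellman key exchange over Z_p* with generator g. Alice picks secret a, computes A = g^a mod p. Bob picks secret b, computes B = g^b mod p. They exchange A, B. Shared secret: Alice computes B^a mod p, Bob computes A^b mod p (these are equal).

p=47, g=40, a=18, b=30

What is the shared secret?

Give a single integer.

A = 40^18 mod 47  (bits of 18 = 10010)
  bit 0 = 1: r = r^2 * 40 mod 47 = 1^2 * 40 = 1*40 = 40
  bit 1 = 0: r = r^2 mod 47 = 40^2 = 2
  bit 2 = 0: r = r^2 mod 47 = 2^2 = 4
  bit 3 = 1: r = r^2 * 40 mod 47 = 4^2 * 40 = 16*40 = 29
  bit 4 = 0: r = r^2 mod 47 = 29^2 = 42
  -> A = 42
B = 40^30 mod 47  (bits of 30 = 11110)
  bit 0 = 1: r = r^2 * 40 mod 47 = 1^2 * 40 = 1*40 = 40
  bit 1 = 1: r = r^2 * 40 mod 47 = 40^2 * 40 = 2*40 = 33
  bit 2 = 1: r = r^2 * 40 mod 47 = 33^2 * 40 = 8*40 = 38
  bit 3 = 1: r = r^2 * 40 mod 47 = 38^2 * 40 = 34*40 = 44
  bit 4 = 0: r = r^2 mod 47 = 44^2 = 9
  -> B = 9
s = B^a = 9^18 mod 47  (bits of 18 = 10010)
  bit 0 = 1: r = r^2 * 9 mod 47 = 1^2 * 9 = 1*9 = 9
  bit 1 = 0: r = r^2 mod 47 = 9^2 = 34
  bit 2 = 0: r = r^2 mod 47 = 34^2 = 28
  bit 3 = 1: r = r^2 * 9 mod 47 = 28^2 * 9 = 32*9 = 6
  bit 4 = 0: r = r^2 mod 47 = 6^2 = 36
  -> s = B^a = 36

Answer: 36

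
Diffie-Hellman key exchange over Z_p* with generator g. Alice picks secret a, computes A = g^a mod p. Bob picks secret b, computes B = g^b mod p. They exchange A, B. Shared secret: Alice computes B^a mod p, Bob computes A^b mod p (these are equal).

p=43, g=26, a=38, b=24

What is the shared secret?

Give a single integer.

A = 26^38 mod 43  (bits of 38 = 100110)
  bit 0 = 1: r = r^2 * 26 mod 43 = 1^2 * 26 = 1*26 = 26
  bit 1 = 0: r = r^2 mod 43 = 26^2 = 31
  bit 2 = 0: r = r^2 mod 43 = 31^2 = 15
  bit 3 = 1: r = r^2 * 26 mod 43 = 15^2 * 26 = 10*26 = 2
  bit 4 = 1: r = r^2 * 26 mod 43 = 2^2 * 26 = 4*26 = 18
  bit 5 = 0: r = r^2 mod 43 = 18^2 = 23
  -> A = 23
B = 26^24 mod 43  (bits of 24 = 11000)
  bit 0 = 1: r = r^2 * 26 mod 43 = 1^2 * 26 = 1*26 = 26
  bit 1 = 1: r = r^2 * 26 mod 43 = 26^2 * 26 = 31*26 = 32
  bit 2 = 0: r = r^2 mod 43 = 32^2 = 35
  bit 3 = 0: r = r^2 mod 43 = 35^2 = 21
  bit 4 = 0: r = r^2 mod 43 = 21^2 = 11
  -> B = 11
s = B^a = 11^38 mod 43  (bits of 38 = 100110)
  bit 0 = 1: r = r^2 * 11 mod 43 = 1^2 * 11 = 1*11 = 11
  bit 1 = 0: r = r^2 mod 43 = 11^2 = 35
  bit 2 = 0: r = r^2 mod 43 = 35^2 = 21
  bit 3 = 1: r = r^2 * 11 mod 43 = 21^2 * 11 = 11*11 = 35
  bit 4 = 1: r = r^2 * 11 mod 43 = 35^2 * 11 = 21*11 = 16
  bit 5 = 0: r = r^2 mod 43 = 16^2 = 41
  -> s = B^a = 41

Answer: 41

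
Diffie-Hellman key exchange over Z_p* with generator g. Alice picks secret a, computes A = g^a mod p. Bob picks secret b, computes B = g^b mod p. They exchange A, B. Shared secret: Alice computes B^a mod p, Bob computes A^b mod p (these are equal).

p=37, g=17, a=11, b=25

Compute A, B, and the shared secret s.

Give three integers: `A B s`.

Answer: 32 22 18

Derivation:
A = 17^11 mod 37  (bits of 11 = 1011)
  bit 0 = 1: r = r^2 * 17 mod 37 = 1^2 * 17 = 1*17 = 17
  bit 1 = 0: r = r^2 mod 37 = 17^2 = 30
  bit 2 = 1: r = r^2 * 17 mod 37 = 30^2 * 17 = 12*17 = 19
  bit 3 = 1: r = r^2 * 17 mod 37 = 19^2 * 17 = 28*17 = 32
  -> A = 32
B = 17^25 mod 37  (bits of 25 = 11001)
  bit 0 = 1: r = r^2 * 17 mod 37 = 1^2 * 17 = 1*17 = 17
  bit 1 = 1: r = r^2 * 17 mod 37 = 17^2 * 17 = 30*17 = 29
  bit 2 = 0: r = r^2 mod 37 = 29^2 = 27
  bit 3 = 0: r = r^2 mod 37 = 27^2 = 26
  bit 4 = 1: r = r^2 * 17 mod 37 = 26^2 * 17 = 10*17 = 22
  -> B = 22
s = B^a = 22^11 mod 37  (bits of 11 = 1011)
  bit 0 = 1: r = r^2 * 22 mod 37 = 1^2 * 22 = 1*22 = 22
  bit 1 = 0: r = r^2 mod 37 = 22^2 = 3
  bit 2 = 1: r = r^2 * 22 mod 37 = 3^2 * 22 = 9*22 = 13
  bit 3 = 1: r = r^2 * 22 mod 37 = 13^2 * 22 = 21*22 = 18
  -> s = B^a = 18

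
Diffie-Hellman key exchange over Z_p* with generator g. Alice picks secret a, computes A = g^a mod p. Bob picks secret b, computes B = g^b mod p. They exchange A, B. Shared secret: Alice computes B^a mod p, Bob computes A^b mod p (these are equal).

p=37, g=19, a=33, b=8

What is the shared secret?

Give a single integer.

Answer: 10

Derivation:
A = 19^33 mod 37  (bits of 33 = 100001)
  bit 0 = 1: r = r^2 * 19 mod 37 = 1^2 * 19 = 1*19 = 19
  bit 1 = 0: r = r^2 mod 37 = 19^2 = 28
  bit 2 = 0: r = r^2 mod 37 = 28^2 = 7
  bit 3 = 0: r = r^2 mod 37 = 7^2 = 12
  bit 4 = 0: r = r^2 mod 37 = 12^2 = 33
  bit 5 = 1: r = r^2 * 19 mod 37 = 33^2 * 19 = 16*19 = 8
  -> A = 8
B = 19^8 mod 37  (bits of 8 = 1000)
  bit 0 = 1: r = r^2 * 19 mod 37 = 1^2 * 19 = 1*19 = 19
  bit 1 = 0: r = r^2 mod 37 = 19^2 = 28
  bit 2 = 0: r = r^2 mod 37 = 28^2 = 7
  bit 3 = 0: r = r^2 mod 37 = 7^2 = 12
  -> B = 12
s = B^a = 12^33 mod 37  (bits of 33 = 100001)
  bit 0 = 1: r = r^2 * 12 mod 37 = 1^2 * 12 = 1*12 = 12
  bit 1 = 0: r = r^2 mod 37 = 12^2 = 33
  bit 2 = 0: r = r^2 mod 37 = 33^2 = 16
  bit 3 = 0: r = r^2 mod 37 = 16^2 = 34
  bit 4 = 0: r = r^2 mod 37 = 34^2 = 9
  bit 5 = 1: r = r^2 * 12 mod 37 = 9^2 * 12 = 7*12 = 10
  -> s = B^a = 10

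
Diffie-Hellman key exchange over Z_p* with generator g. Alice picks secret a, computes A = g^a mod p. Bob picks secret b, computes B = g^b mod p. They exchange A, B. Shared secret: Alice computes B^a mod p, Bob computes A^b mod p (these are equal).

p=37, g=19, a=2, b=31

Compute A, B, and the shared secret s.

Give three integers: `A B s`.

A = 19^2 mod 37  (bits of 2 = 10)
  bit 0 = 1: r = r^2 * 19 mod 37 = 1^2 * 19 = 1*19 = 19
  bit 1 = 0: r = r^2 mod 37 = 19^2 = 28
  -> A = 28
B = 19^31 mod 37  (bits of 31 = 11111)
  bit 0 = 1: r = r^2 * 19 mod 37 = 1^2 * 19 = 1*19 = 19
  bit 1 = 1: r = r^2 * 19 mod 37 = 19^2 * 19 = 28*19 = 14
  bit 2 = 1: r = r^2 * 19 mod 37 = 14^2 * 19 = 11*19 = 24
  bit 3 = 1: r = r^2 * 19 mod 37 = 24^2 * 19 = 21*19 = 29
  bit 4 = 1: r = r^2 * 19 mod 37 = 29^2 * 19 = 27*19 = 32
  -> B = 32
s = B^a = 32^2 mod 37  (bits of 2 = 10)
  bit 0 = 1: r = r^2 * 32 mod 37 = 1^2 * 32 = 1*32 = 32
  bit 1 = 0: r = r^2 mod 37 = 32^2 = 25
  -> s = B^a = 25

Answer: 28 32 25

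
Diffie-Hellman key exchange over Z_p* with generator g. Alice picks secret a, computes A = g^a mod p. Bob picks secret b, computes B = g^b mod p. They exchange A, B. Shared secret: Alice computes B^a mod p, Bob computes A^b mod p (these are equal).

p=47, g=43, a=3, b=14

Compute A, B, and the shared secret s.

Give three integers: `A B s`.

A = 43^3 mod 47  (bits of 3 = 11)
  bit 0 = 1: r = r^2 * 43 mod 47 = 1^2 * 43 = 1*43 = 43
  bit 1 = 1: r = r^2 * 43 mod 47 = 43^2 * 43 = 16*43 = 30
  -> A = 30
B = 43^14 mod 47  (bits of 14 = 1110)
  bit 0 = 1: r = r^2 * 43 mod 47 = 1^2 * 43 = 1*43 = 43
  bit 1 = 1: r = r^2 * 43 mod 47 = 43^2 * 43 = 16*43 = 30
  bit 2 = 1: r = r^2 * 43 mod 47 = 30^2 * 43 = 7*43 = 19
  bit 3 = 0: r = r^2 mod 47 = 19^2 = 32
  -> B = 32
s = B^a = 32^3 mod 47  (bits of 3 = 11)
  bit 0 = 1: r = r^2 * 32 mod 47 = 1^2 * 32 = 1*32 = 32
  bit 1 = 1: r = r^2 * 32 mod 47 = 32^2 * 32 = 37*32 = 9
  -> s = B^a = 9

Answer: 30 32 9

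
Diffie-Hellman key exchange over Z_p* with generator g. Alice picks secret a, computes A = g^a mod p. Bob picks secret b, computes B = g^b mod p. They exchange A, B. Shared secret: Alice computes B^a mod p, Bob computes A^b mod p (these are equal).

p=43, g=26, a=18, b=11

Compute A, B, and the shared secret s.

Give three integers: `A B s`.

A = 26^18 mod 43  (bits of 18 = 10010)
  bit 0 = 1: r = r^2 * 26 mod 43 = 1^2 * 26 = 1*26 = 26
  bit 1 = 0: r = r^2 mod 43 = 26^2 = 31
  bit 2 = 0: r = r^2 mod 43 = 31^2 = 15
  bit 3 = 1: r = r^2 * 26 mod 43 = 15^2 * 26 = 10*26 = 2
  bit 4 = 0: r = r^2 mod 43 = 2^2 = 4
  -> A = 4
B = 26^11 mod 43  (bits of 11 = 1011)
  bit 0 = 1: r = r^2 * 26 mod 43 = 1^2 * 26 = 1*26 = 26
  bit 1 = 0: r = r^2 mod 43 = 26^2 = 31
  bit 2 = 1: r = r^2 * 26 mod 43 = 31^2 * 26 = 15*26 = 3
  bit 3 = 1: r = r^2 * 26 mod 43 = 3^2 * 26 = 9*26 = 19
  -> B = 19
s = B^a = 19^18 mod 43  (bits of 18 = 10010)
  bit 0 = 1: r = r^2 * 19 mod 43 = 1^2 * 19 = 1*19 = 19
  bit 1 = 0: r = r^2 mod 43 = 19^2 = 17
  bit 2 = 0: r = r^2 mod 43 = 17^2 = 31
  bit 3 = 1: r = r^2 * 19 mod 43 = 31^2 * 19 = 15*19 = 27
  bit 4 = 0: r = r^2 mod 43 = 27^2 = 41
  -> s = B^a = 41

Answer: 4 19 41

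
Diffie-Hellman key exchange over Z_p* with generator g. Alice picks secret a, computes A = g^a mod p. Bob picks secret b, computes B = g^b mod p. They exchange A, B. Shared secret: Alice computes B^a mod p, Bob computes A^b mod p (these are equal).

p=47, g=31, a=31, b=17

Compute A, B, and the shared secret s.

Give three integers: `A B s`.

A = 31^31 mod 47  (bits of 31 = 11111)
  bit 0 = 1: r = r^2 * 31 mod 47 = 1^2 * 31 = 1*31 = 31
  bit 1 = 1: r = r^2 * 31 mod 47 = 31^2 * 31 = 21*31 = 40
  bit 2 = 1: r = r^2 * 31 mod 47 = 40^2 * 31 = 2*31 = 15
  bit 3 = 1: r = r^2 * 31 mod 47 = 15^2 * 31 = 37*31 = 19
  bit 4 = 1: r = r^2 * 31 mod 47 = 19^2 * 31 = 32*31 = 5
  -> A = 5
B = 31^17 mod 47  (bits of 17 = 10001)
  bit 0 = 1: r = r^2 * 31 mod 47 = 1^2 * 31 = 1*31 = 31
  bit 1 = 0: r = r^2 mod 47 = 31^2 = 21
  bit 2 = 0: r = r^2 mod 47 = 21^2 = 18
  bit 3 = 0: r = r^2 mod 47 = 18^2 = 42
  bit 4 = 1: r = r^2 * 31 mod 47 = 42^2 * 31 = 25*31 = 23
  -> B = 23
s = B^a = 23^31 mod 47  (bits of 31 = 11111)
  bit 0 = 1: r = r^2 * 23 mod 47 = 1^2 * 23 = 1*23 = 23
  bit 1 = 1: r = r^2 * 23 mod 47 = 23^2 * 23 = 12*23 = 41
  bit 2 = 1: r = r^2 * 23 mod 47 = 41^2 * 23 = 36*23 = 29
  bit 3 = 1: r = r^2 * 23 mod 47 = 29^2 * 23 = 42*23 = 26
  bit 4 = 1: r = r^2 * 23 mod 47 = 26^2 * 23 = 18*23 = 38
  -> s = B^a = 38

Answer: 5 23 38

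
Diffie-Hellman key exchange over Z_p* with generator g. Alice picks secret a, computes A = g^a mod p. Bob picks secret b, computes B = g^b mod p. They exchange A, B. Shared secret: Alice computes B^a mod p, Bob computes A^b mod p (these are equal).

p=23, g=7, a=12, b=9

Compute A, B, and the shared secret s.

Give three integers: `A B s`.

A = 7^12 mod 23  (bits of 12 = 1100)
  bit 0 = 1: r = r^2 * 7 mod 23 = 1^2 * 7 = 1*7 = 7
  bit 1 = 1: r = r^2 * 7 mod 23 = 7^2 * 7 = 3*7 = 21
  bit 2 = 0: r = r^2 mod 23 = 21^2 = 4
  bit 3 = 0: r = r^2 mod 23 = 4^2 = 16
  -> A = 16
B = 7^9 mod 23  (bits of 9 = 1001)
  bit 0 = 1: r = r^2 * 7 mod 23 = 1^2 * 7 = 1*7 = 7
  bit 1 = 0: r = r^2 mod 23 = 7^2 = 3
  bit 2 = 0: r = r^2 mod 23 = 3^2 = 9
  bit 3 = 1: r = r^2 * 7 mod 23 = 9^2 * 7 = 12*7 = 15
  -> B = 15
s = B^a = 15^12 mod 23  (bits of 12 = 1100)
  bit 0 = 1: r = r^2 * 15 mod 23 = 1^2 * 15 = 1*15 = 15
  bit 1 = 1: r = r^2 * 15 mod 23 = 15^2 * 15 = 18*15 = 17
  bit 2 = 0: r = r^2 mod 23 = 17^2 = 13
  bit 3 = 0: r = r^2 mod 23 = 13^2 = 8
  -> s = B^a = 8

Answer: 16 15 8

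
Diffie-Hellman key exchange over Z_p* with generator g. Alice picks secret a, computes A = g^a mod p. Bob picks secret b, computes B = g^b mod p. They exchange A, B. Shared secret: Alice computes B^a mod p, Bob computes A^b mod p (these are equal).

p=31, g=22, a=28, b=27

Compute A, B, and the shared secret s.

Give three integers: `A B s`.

A = 22^28 mod 31  (bits of 28 = 11100)
  bit 0 = 1: r = r^2 * 22 mod 31 = 1^2 * 22 = 1*22 = 22
  bit 1 = 1: r = r^2 * 22 mod 31 = 22^2 * 22 = 19*22 = 15
  bit 2 = 1: r = r^2 * 22 mod 31 = 15^2 * 22 = 8*22 = 21
  bit 3 = 0: r = r^2 mod 31 = 21^2 = 7
  bit 4 = 0: r = r^2 mod 31 = 7^2 = 18
  -> A = 18
B = 22^27 mod 31  (bits of 27 = 11011)
  bit 0 = 1: r = r^2 * 22 mod 31 = 1^2 * 22 = 1*22 = 22
  bit 1 = 1: r = r^2 * 22 mod 31 = 22^2 * 22 = 19*22 = 15
  bit 2 = 0: r = r^2 mod 31 = 15^2 = 8
  bit 3 = 1: r = r^2 * 22 mod 31 = 8^2 * 22 = 2*22 = 13
  bit 4 = 1: r = r^2 * 22 mod 31 = 13^2 * 22 = 14*22 = 29
  -> B = 29
s = B^a = 29^28 mod 31  (bits of 28 = 11100)
  bit 0 = 1: r = r^2 * 29 mod 31 = 1^2 * 29 = 1*29 = 29
  bit 1 = 1: r = r^2 * 29 mod 31 = 29^2 * 29 = 4*29 = 23
  bit 2 = 1: r = r^2 * 29 mod 31 = 23^2 * 29 = 2*29 = 27
  bit 3 = 0: r = r^2 mod 31 = 27^2 = 16
  bit 4 = 0: r = r^2 mod 31 = 16^2 = 8
  -> s = B^a = 8

Answer: 18 29 8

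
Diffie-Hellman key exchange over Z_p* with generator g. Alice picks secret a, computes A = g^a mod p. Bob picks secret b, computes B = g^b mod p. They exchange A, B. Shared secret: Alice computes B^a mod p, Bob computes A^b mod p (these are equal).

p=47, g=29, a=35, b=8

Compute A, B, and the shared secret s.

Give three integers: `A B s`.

Answer: 26 14 25

Derivation:
A = 29^35 mod 47  (bits of 35 = 100011)
  bit 0 = 1: r = r^2 * 29 mod 47 = 1^2 * 29 = 1*29 = 29
  bit 1 = 0: r = r^2 mod 47 = 29^2 = 42
  bit 2 = 0: r = r^2 mod 47 = 42^2 = 25
  bit 3 = 0: r = r^2 mod 47 = 25^2 = 14
  bit 4 = 1: r = r^2 * 29 mod 47 = 14^2 * 29 = 8*29 = 44
  bit 5 = 1: r = r^2 * 29 mod 47 = 44^2 * 29 = 9*29 = 26
  -> A = 26
B = 29^8 mod 47  (bits of 8 = 1000)
  bit 0 = 1: r = r^2 * 29 mod 47 = 1^2 * 29 = 1*29 = 29
  bit 1 = 0: r = r^2 mod 47 = 29^2 = 42
  bit 2 = 0: r = r^2 mod 47 = 42^2 = 25
  bit 3 = 0: r = r^2 mod 47 = 25^2 = 14
  -> B = 14
s = B^a = 14^35 mod 47  (bits of 35 = 100011)
  bit 0 = 1: r = r^2 * 14 mod 47 = 1^2 * 14 = 1*14 = 14
  bit 1 = 0: r = r^2 mod 47 = 14^2 = 8
  bit 2 = 0: r = r^2 mod 47 = 8^2 = 17
  bit 3 = 0: r = r^2 mod 47 = 17^2 = 7
  bit 4 = 1: r = r^2 * 14 mod 47 = 7^2 * 14 = 2*14 = 28
  bit 5 = 1: r = r^2 * 14 mod 47 = 28^2 * 14 = 32*14 = 25
  -> s = B^a = 25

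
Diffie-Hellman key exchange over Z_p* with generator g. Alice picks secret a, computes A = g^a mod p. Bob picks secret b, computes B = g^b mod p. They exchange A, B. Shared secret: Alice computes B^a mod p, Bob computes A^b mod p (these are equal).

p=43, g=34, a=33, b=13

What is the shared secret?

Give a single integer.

Answer: 8

Derivation:
A = 34^33 mod 43  (bits of 33 = 100001)
  bit 0 = 1: r = r^2 * 34 mod 43 = 1^2 * 34 = 1*34 = 34
  bit 1 = 0: r = r^2 mod 43 = 34^2 = 38
  bit 2 = 0: r = r^2 mod 43 = 38^2 = 25
  bit 3 = 0: r = r^2 mod 43 = 25^2 = 23
  bit 4 = 0: r = r^2 mod 43 = 23^2 = 13
  bit 5 = 1: r = r^2 * 34 mod 43 = 13^2 * 34 = 40*34 = 27
  -> A = 27
B = 34^13 mod 43  (bits of 13 = 1101)
  bit 0 = 1: r = r^2 * 34 mod 43 = 1^2 * 34 = 1*34 = 34
  bit 1 = 1: r = r^2 * 34 mod 43 = 34^2 * 34 = 38*34 = 2
  bit 2 = 0: r = r^2 mod 43 = 2^2 = 4
  bit 3 = 1: r = r^2 * 34 mod 43 = 4^2 * 34 = 16*34 = 28
  -> B = 28
s = B^a = 28^33 mod 43  (bits of 33 = 100001)
  bit 0 = 1: r = r^2 * 28 mod 43 = 1^2 * 28 = 1*28 = 28
  bit 1 = 0: r = r^2 mod 43 = 28^2 = 10
  bit 2 = 0: r = r^2 mod 43 = 10^2 = 14
  bit 3 = 0: r = r^2 mod 43 = 14^2 = 24
  bit 4 = 0: r = r^2 mod 43 = 24^2 = 17
  bit 5 = 1: r = r^2 * 28 mod 43 = 17^2 * 28 = 31*28 = 8
  -> s = B^a = 8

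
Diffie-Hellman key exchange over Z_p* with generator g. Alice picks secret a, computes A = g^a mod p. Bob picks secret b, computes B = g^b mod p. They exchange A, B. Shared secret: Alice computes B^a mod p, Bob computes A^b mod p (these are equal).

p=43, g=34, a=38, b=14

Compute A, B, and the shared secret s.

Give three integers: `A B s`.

A = 34^38 mod 43  (bits of 38 = 100110)
  bit 0 = 1: r = r^2 * 34 mod 43 = 1^2 * 34 = 1*34 = 34
  bit 1 = 0: r = r^2 mod 43 = 34^2 = 38
  bit 2 = 0: r = r^2 mod 43 = 38^2 = 25
  bit 3 = 1: r = r^2 * 34 mod 43 = 25^2 * 34 = 23*34 = 8
  bit 4 = 1: r = r^2 * 34 mod 43 = 8^2 * 34 = 21*34 = 26
  bit 5 = 0: r = r^2 mod 43 = 26^2 = 31
  -> A = 31
B = 34^14 mod 43  (bits of 14 = 1110)
  bit 0 = 1: r = r^2 * 34 mod 43 = 1^2 * 34 = 1*34 = 34
  bit 1 = 1: r = r^2 * 34 mod 43 = 34^2 * 34 = 38*34 = 2
  bit 2 = 1: r = r^2 * 34 mod 43 = 2^2 * 34 = 4*34 = 7
  bit 3 = 0: r = r^2 mod 43 = 7^2 = 6
  -> B = 6
s = B^a = 6^38 mod 43  (bits of 38 = 100110)
  bit 0 = 1: r = r^2 * 6 mod 43 = 1^2 * 6 = 1*6 = 6
  bit 1 = 0: r = r^2 mod 43 = 6^2 = 36
  bit 2 = 0: r = r^2 mod 43 = 36^2 = 6
  bit 3 = 1: r = r^2 * 6 mod 43 = 6^2 * 6 = 36*6 = 1
  bit 4 = 1: r = r^2 * 6 mod 43 = 1^2 * 6 = 1*6 = 6
  bit 5 = 0: r = r^2 mod 43 = 6^2 = 36
  -> s = B^a = 36

Answer: 31 6 36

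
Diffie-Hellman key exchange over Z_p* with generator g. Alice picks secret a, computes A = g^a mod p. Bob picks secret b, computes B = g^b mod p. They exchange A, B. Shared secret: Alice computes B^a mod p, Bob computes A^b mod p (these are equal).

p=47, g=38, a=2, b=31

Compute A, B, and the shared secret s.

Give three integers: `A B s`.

Answer: 34 15 37

Derivation:
A = 38^2 mod 47  (bits of 2 = 10)
  bit 0 = 1: r = r^2 * 38 mod 47 = 1^2 * 38 = 1*38 = 38
  bit 1 = 0: r = r^2 mod 47 = 38^2 = 34
  -> A = 34
B = 38^31 mod 47  (bits of 31 = 11111)
  bit 0 = 1: r = r^2 * 38 mod 47 = 1^2 * 38 = 1*38 = 38
  bit 1 = 1: r = r^2 * 38 mod 47 = 38^2 * 38 = 34*38 = 23
  bit 2 = 1: r = r^2 * 38 mod 47 = 23^2 * 38 = 12*38 = 33
  bit 3 = 1: r = r^2 * 38 mod 47 = 33^2 * 38 = 8*38 = 22
  bit 4 = 1: r = r^2 * 38 mod 47 = 22^2 * 38 = 14*38 = 15
  -> B = 15
s = B^a = 15^2 mod 47  (bits of 2 = 10)
  bit 0 = 1: r = r^2 * 15 mod 47 = 1^2 * 15 = 1*15 = 15
  bit 1 = 0: r = r^2 mod 47 = 15^2 = 37
  -> s = B^a = 37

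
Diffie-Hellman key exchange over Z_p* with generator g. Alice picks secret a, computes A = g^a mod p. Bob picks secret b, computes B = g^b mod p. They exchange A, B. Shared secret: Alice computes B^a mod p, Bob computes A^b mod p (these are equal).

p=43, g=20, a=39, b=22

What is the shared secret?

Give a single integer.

A = 20^39 mod 43  (bits of 39 = 100111)
  bit 0 = 1: r = r^2 * 20 mod 43 = 1^2 * 20 = 1*20 = 20
  bit 1 = 0: r = r^2 mod 43 = 20^2 = 13
  bit 2 = 0: r = r^2 mod 43 = 13^2 = 40
  bit 3 = 1: r = r^2 * 20 mod 43 = 40^2 * 20 = 9*20 = 8
  bit 4 = 1: r = r^2 * 20 mod 43 = 8^2 * 20 = 21*20 = 33
  bit 5 = 1: r = r^2 * 20 mod 43 = 33^2 * 20 = 14*20 = 22
  -> A = 22
B = 20^22 mod 43  (bits of 22 = 10110)
  bit 0 = 1: r = r^2 * 20 mod 43 = 1^2 * 20 = 1*20 = 20
  bit 1 = 0: r = r^2 mod 43 = 20^2 = 13
  bit 2 = 1: r = r^2 * 20 mod 43 = 13^2 * 20 = 40*20 = 26
  bit 3 = 1: r = r^2 * 20 mod 43 = 26^2 * 20 = 31*20 = 18
  bit 4 = 0: r = r^2 mod 43 = 18^2 = 23
  -> B = 23
s = B^a = 23^39 mod 43  (bits of 39 = 100111)
  bit 0 = 1: r = r^2 * 23 mod 43 = 1^2 * 23 = 1*23 = 23
  bit 1 = 0: r = r^2 mod 43 = 23^2 = 13
  bit 2 = 0: r = r^2 mod 43 = 13^2 = 40
  bit 3 = 1: r = r^2 * 23 mod 43 = 40^2 * 23 = 9*23 = 35
  bit 4 = 1: r = r^2 * 23 mod 43 = 35^2 * 23 = 21*23 = 10
  bit 5 = 1: r = r^2 * 23 mod 43 = 10^2 * 23 = 14*23 = 21
  -> s = B^a = 21

Answer: 21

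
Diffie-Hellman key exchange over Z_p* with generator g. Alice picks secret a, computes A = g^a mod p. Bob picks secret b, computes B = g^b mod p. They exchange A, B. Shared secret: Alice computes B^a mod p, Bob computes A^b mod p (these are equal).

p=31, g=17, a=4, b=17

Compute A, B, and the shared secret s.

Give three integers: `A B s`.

Answer: 7 21 18

Derivation:
A = 17^4 mod 31  (bits of 4 = 100)
  bit 0 = 1: r = r^2 * 17 mod 31 = 1^2 * 17 = 1*17 = 17
  bit 1 = 0: r = r^2 mod 31 = 17^2 = 10
  bit 2 = 0: r = r^2 mod 31 = 10^2 = 7
  -> A = 7
B = 17^17 mod 31  (bits of 17 = 10001)
  bit 0 = 1: r = r^2 * 17 mod 31 = 1^2 * 17 = 1*17 = 17
  bit 1 = 0: r = r^2 mod 31 = 17^2 = 10
  bit 2 = 0: r = r^2 mod 31 = 10^2 = 7
  bit 3 = 0: r = r^2 mod 31 = 7^2 = 18
  bit 4 = 1: r = r^2 * 17 mod 31 = 18^2 * 17 = 14*17 = 21
  -> B = 21
s = B^a = 21^4 mod 31  (bits of 4 = 100)
  bit 0 = 1: r = r^2 * 21 mod 31 = 1^2 * 21 = 1*21 = 21
  bit 1 = 0: r = r^2 mod 31 = 21^2 = 7
  bit 2 = 0: r = r^2 mod 31 = 7^2 = 18
  -> s = B^a = 18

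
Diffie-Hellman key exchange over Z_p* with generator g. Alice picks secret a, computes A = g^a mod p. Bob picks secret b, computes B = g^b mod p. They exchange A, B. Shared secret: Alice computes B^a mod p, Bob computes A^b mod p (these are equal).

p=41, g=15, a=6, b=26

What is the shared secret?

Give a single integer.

Answer: 4

Derivation:
A = 15^6 mod 41  (bits of 6 = 110)
  bit 0 = 1: r = r^2 * 15 mod 41 = 1^2 * 15 = 1*15 = 15
  bit 1 = 1: r = r^2 * 15 mod 41 = 15^2 * 15 = 20*15 = 13
  bit 2 = 0: r = r^2 mod 41 = 13^2 = 5
  -> A = 5
B = 15^26 mod 41  (bits of 26 = 11010)
  bit 0 = 1: r = r^2 * 15 mod 41 = 1^2 * 15 = 1*15 = 15
  bit 1 = 1: r = r^2 * 15 mod 41 = 15^2 * 15 = 20*15 = 13
  bit 2 = 0: r = r^2 mod 41 = 13^2 = 5
  bit 3 = 1: r = r^2 * 15 mod 41 = 5^2 * 15 = 25*15 = 6
  bit 4 = 0: r = r^2 mod 41 = 6^2 = 36
  -> B = 36
s = B^a = 36^6 mod 41  (bits of 6 = 110)
  bit 0 = 1: r = r^2 * 36 mod 41 = 1^2 * 36 = 1*36 = 36
  bit 1 = 1: r = r^2 * 36 mod 41 = 36^2 * 36 = 25*36 = 39
  bit 2 = 0: r = r^2 mod 41 = 39^2 = 4
  -> s = B^a = 4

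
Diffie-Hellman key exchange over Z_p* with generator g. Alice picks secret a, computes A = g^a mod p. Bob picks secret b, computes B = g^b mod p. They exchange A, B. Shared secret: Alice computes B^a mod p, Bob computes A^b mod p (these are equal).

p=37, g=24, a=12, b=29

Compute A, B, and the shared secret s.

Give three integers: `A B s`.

A = 24^12 mod 37  (bits of 12 = 1100)
  bit 0 = 1: r = r^2 * 24 mod 37 = 1^2 * 24 = 1*24 = 24
  bit 1 = 1: r = r^2 * 24 mod 37 = 24^2 * 24 = 21*24 = 23
  bit 2 = 0: r = r^2 mod 37 = 23^2 = 11
  bit 3 = 0: r = r^2 mod 37 = 11^2 = 10
  -> A = 10
B = 24^29 mod 37  (bits of 29 = 11101)
  bit 0 = 1: r = r^2 * 24 mod 37 = 1^2 * 24 = 1*24 = 24
  bit 1 = 1: r = r^2 * 24 mod 37 = 24^2 * 24 = 21*24 = 23
  bit 2 = 1: r = r^2 * 24 mod 37 = 23^2 * 24 = 11*24 = 5
  bit 3 = 0: r = r^2 mod 37 = 5^2 = 25
  bit 4 = 1: r = r^2 * 24 mod 37 = 25^2 * 24 = 33*24 = 15
  -> B = 15
s = B^a = 15^12 mod 37  (bits of 12 = 1100)
  bit 0 = 1: r = r^2 * 15 mod 37 = 1^2 * 15 = 1*15 = 15
  bit 1 = 1: r = r^2 * 15 mod 37 = 15^2 * 15 = 3*15 = 8
  bit 2 = 0: r = r^2 mod 37 = 8^2 = 27
  bit 3 = 0: r = r^2 mod 37 = 27^2 = 26
  -> s = B^a = 26

Answer: 10 15 26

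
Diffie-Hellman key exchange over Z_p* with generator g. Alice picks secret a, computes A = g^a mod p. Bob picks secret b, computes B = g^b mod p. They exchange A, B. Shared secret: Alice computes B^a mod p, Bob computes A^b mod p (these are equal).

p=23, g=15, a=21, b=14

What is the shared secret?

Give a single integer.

Answer: 4

Derivation:
A = 15^21 mod 23  (bits of 21 = 10101)
  bit 0 = 1: r = r^2 * 15 mod 23 = 1^2 * 15 = 1*15 = 15
  bit 1 = 0: r = r^2 mod 23 = 15^2 = 18
  bit 2 = 1: r = r^2 * 15 mod 23 = 18^2 * 15 = 2*15 = 7
  bit 3 = 0: r = r^2 mod 23 = 7^2 = 3
  bit 4 = 1: r = r^2 * 15 mod 23 = 3^2 * 15 = 9*15 = 20
  -> A = 20
B = 15^14 mod 23  (bits of 14 = 1110)
  bit 0 = 1: r = r^2 * 15 mod 23 = 1^2 * 15 = 1*15 = 15
  bit 1 = 1: r = r^2 * 15 mod 23 = 15^2 * 15 = 18*15 = 17
  bit 2 = 1: r = r^2 * 15 mod 23 = 17^2 * 15 = 13*15 = 11
  bit 3 = 0: r = r^2 mod 23 = 11^2 = 6
  -> B = 6
s = B^a = 6^21 mod 23  (bits of 21 = 10101)
  bit 0 = 1: r = r^2 * 6 mod 23 = 1^2 * 6 = 1*6 = 6
  bit 1 = 0: r = r^2 mod 23 = 6^2 = 13
  bit 2 = 1: r = r^2 * 6 mod 23 = 13^2 * 6 = 8*6 = 2
  bit 3 = 0: r = r^2 mod 23 = 2^2 = 4
  bit 4 = 1: r = r^2 * 6 mod 23 = 4^2 * 6 = 16*6 = 4
  -> s = B^a = 4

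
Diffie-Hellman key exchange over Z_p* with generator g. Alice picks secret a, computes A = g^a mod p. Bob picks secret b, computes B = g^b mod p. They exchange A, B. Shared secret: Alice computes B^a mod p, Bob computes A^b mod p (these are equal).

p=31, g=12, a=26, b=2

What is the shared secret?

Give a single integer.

A = 12^26 mod 31  (bits of 26 = 11010)
  bit 0 = 1: r = r^2 * 12 mod 31 = 1^2 * 12 = 1*12 = 12
  bit 1 = 1: r = r^2 * 12 mod 31 = 12^2 * 12 = 20*12 = 23
  bit 2 = 0: r = r^2 mod 31 = 23^2 = 2
  bit 3 = 1: r = r^2 * 12 mod 31 = 2^2 * 12 = 4*12 = 17
  bit 4 = 0: r = r^2 mod 31 = 17^2 = 10
  -> A = 10
B = 12^2 mod 31  (bits of 2 = 10)
  bit 0 = 1: r = r^2 * 12 mod 31 = 1^2 * 12 = 1*12 = 12
  bit 1 = 0: r = r^2 mod 31 = 12^2 = 20
  -> B = 20
s = B^a = 20^26 mod 31  (bits of 26 = 11010)
  bit 0 = 1: r = r^2 * 20 mod 31 = 1^2 * 20 = 1*20 = 20
  bit 1 = 1: r = r^2 * 20 mod 31 = 20^2 * 20 = 28*20 = 2
  bit 2 = 0: r = r^2 mod 31 = 2^2 = 4
  bit 3 = 1: r = r^2 * 20 mod 31 = 4^2 * 20 = 16*20 = 10
  bit 4 = 0: r = r^2 mod 31 = 10^2 = 7
  -> s = B^a = 7

Answer: 7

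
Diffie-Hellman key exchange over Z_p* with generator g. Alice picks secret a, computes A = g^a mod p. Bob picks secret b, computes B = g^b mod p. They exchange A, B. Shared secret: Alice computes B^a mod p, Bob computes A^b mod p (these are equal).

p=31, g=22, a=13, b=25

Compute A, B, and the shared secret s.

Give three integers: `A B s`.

A = 22^13 mod 31  (bits of 13 = 1101)
  bit 0 = 1: r = r^2 * 22 mod 31 = 1^2 * 22 = 1*22 = 22
  bit 1 = 1: r = r^2 * 22 mod 31 = 22^2 * 22 = 19*22 = 15
  bit 2 = 0: r = r^2 mod 31 = 15^2 = 8
  bit 3 = 1: r = r^2 * 22 mod 31 = 8^2 * 22 = 2*22 = 13
  -> A = 13
B = 22^25 mod 31  (bits of 25 = 11001)
  bit 0 = 1: r = r^2 * 22 mod 31 = 1^2 * 22 = 1*22 = 22
  bit 1 = 1: r = r^2 * 22 mod 31 = 22^2 * 22 = 19*22 = 15
  bit 2 = 0: r = r^2 mod 31 = 15^2 = 8
  bit 3 = 0: r = r^2 mod 31 = 8^2 = 2
  bit 4 = 1: r = r^2 * 22 mod 31 = 2^2 * 22 = 4*22 = 26
  -> B = 26
s = B^a = 26^13 mod 31  (bits of 13 = 1101)
  bit 0 = 1: r = r^2 * 26 mod 31 = 1^2 * 26 = 1*26 = 26
  bit 1 = 1: r = r^2 * 26 mod 31 = 26^2 * 26 = 25*26 = 30
  bit 2 = 0: r = r^2 mod 31 = 30^2 = 1
  bit 3 = 1: r = r^2 * 26 mod 31 = 1^2 * 26 = 1*26 = 26
  -> s = B^a = 26

Answer: 13 26 26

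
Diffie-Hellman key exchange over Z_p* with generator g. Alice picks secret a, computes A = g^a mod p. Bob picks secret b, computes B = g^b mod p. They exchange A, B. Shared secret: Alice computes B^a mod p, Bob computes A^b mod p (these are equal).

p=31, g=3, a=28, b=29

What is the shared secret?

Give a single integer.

A = 3^28 mod 31  (bits of 28 = 11100)
  bit 0 = 1: r = r^2 * 3 mod 31 = 1^2 * 3 = 1*3 = 3
  bit 1 = 1: r = r^2 * 3 mod 31 = 3^2 * 3 = 9*3 = 27
  bit 2 = 1: r = r^2 * 3 mod 31 = 27^2 * 3 = 16*3 = 17
  bit 3 = 0: r = r^2 mod 31 = 17^2 = 10
  bit 4 = 0: r = r^2 mod 31 = 10^2 = 7
  -> A = 7
B = 3^29 mod 31  (bits of 29 = 11101)
  bit 0 = 1: r = r^2 * 3 mod 31 = 1^2 * 3 = 1*3 = 3
  bit 1 = 1: r = r^2 * 3 mod 31 = 3^2 * 3 = 9*3 = 27
  bit 2 = 1: r = r^2 * 3 mod 31 = 27^2 * 3 = 16*3 = 17
  bit 3 = 0: r = r^2 mod 31 = 17^2 = 10
  bit 4 = 1: r = r^2 * 3 mod 31 = 10^2 * 3 = 7*3 = 21
  -> B = 21
s = B^a = 21^28 mod 31  (bits of 28 = 11100)
  bit 0 = 1: r = r^2 * 21 mod 31 = 1^2 * 21 = 1*21 = 21
  bit 1 = 1: r = r^2 * 21 mod 31 = 21^2 * 21 = 7*21 = 23
  bit 2 = 1: r = r^2 * 21 mod 31 = 23^2 * 21 = 2*21 = 11
  bit 3 = 0: r = r^2 mod 31 = 11^2 = 28
  bit 4 = 0: r = r^2 mod 31 = 28^2 = 9
  -> s = B^a = 9

Answer: 9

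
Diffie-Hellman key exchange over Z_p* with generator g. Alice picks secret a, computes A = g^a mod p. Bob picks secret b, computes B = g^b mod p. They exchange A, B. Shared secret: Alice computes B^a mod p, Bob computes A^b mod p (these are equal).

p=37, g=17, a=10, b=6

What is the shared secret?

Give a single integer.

A = 17^10 mod 37  (bits of 10 = 1010)
  bit 0 = 1: r = r^2 * 17 mod 37 = 1^2 * 17 = 1*17 = 17
  bit 1 = 0: r = r^2 mod 37 = 17^2 = 30
  bit 2 = 1: r = r^2 * 17 mod 37 = 30^2 * 17 = 12*17 = 19
  bit 3 = 0: r = r^2 mod 37 = 19^2 = 28
  -> A = 28
B = 17^6 mod 37  (bits of 6 = 110)
  bit 0 = 1: r = r^2 * 17 mod 37 = 1^2 * 17 = 1*17 = 17
  bit 1 = 1: r = r^2 * 17 mod 37 = 17^2 * 17 = 30*17 = 29
  bit 2 = 0: r = r^2 mod 37 = 29^2 = 27
  -> B = 27
s = B^a = 27^10 mod 37  (bits of 10 = 1010)
  bit 0 = 1: r = r^2 * 27 mod 37 = 1^2 * 27 = 1*27 = 27
  bit 1 = 0: r = r^2 mod 37 = 27^2 = 26
  bit 2 = 1: r = r^2 * 27 mod 37 = 26^2 * 27 = 10*27 = 11
  bit 3 = 0: r = r^2 mod 37 = 11^2 = 10
  -> s = B^a = 10

Answer: 10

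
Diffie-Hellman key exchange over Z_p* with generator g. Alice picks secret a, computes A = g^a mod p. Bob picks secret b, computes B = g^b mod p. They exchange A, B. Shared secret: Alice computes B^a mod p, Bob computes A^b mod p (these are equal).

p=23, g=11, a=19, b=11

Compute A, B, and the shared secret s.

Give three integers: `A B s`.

Answer: 15 22 22

Derivation:
A = 11^19 mod 23  (bits of 19 = 10011)
  bit 0 = 1: r = r^2 * 11 mod 23 = 1^2 * 11 = 1*11 = 11
  bit 1 = 0: r = r^2 mod 23 = 11^2 = 6
  bit 2 = 0: r = r^2 mod 23 = 6^2 = 13
  bit 3 = 1: r = r^2 * 11 mod 23 = 13^2 * 11 = 8*11 = 19
  bit 4 = 1: r = r^2 * 11 mod 23 = 19^2 * 11 = 16*11 = 15
  -> A = 15
B = 11^11 mod 23  (bits of 11 = 1011)
  bit 0 = 1: r = r^2 * 11 mod 23 = 1^2 * 11 = 1*11 = 11
  bit 1 = 0: r = r^2 mod 23 = 11^2 = 6
  bit 2 = 1: r = r^2 * 11 mod 23 = 6^2 * 11 = 13*11 = 5
  bit 3 = 1: r = r^2 * 11 mod 23 = 5^2 * 11 = 2*11 = 22
  -> B = 22
s = B^a = 22^19 mod 23  (bits of 19 = 10011)
  bit 0 = 1: r = r^2 * 22 mod 23 = 1^2 * 22 = 1*22 = 22
  bit 1 = 0: r = r^2 mod 23 = 22^2 = 1
  bit 2 = 0: r = r^2 mod 23 = 1^2 = 1
  bit 3 = 1: r = r^2 * 22 mod 23 = 1^2 * 22 = 1*22 = 22
  bit 4 = 1: r = r^2 * 22 mod 23 = 22^2 * 22 = 1*22 = 22
  -> s = B^a = 22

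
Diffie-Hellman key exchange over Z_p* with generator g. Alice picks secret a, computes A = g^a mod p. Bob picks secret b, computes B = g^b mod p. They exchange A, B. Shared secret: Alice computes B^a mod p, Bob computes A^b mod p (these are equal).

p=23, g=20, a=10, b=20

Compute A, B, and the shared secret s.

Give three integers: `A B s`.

A = 20^10 mod 23  (bits of 10 = 1010)
  bit 0 = 1: r = r^2 * 20 mod 23 = 1^2 * 20 = 1*20 = 20
  bit 1 = 0: r = r^2 mod 23 = 20^2 = 9
  bit 2 = 1: r = r^2 * 20 mod 23 = 9^2 * 20 = 12*20 = 10
  bit 3 = 0: r = r^2 mod 23 = 10^2 = 8
  -> A = 8
B = 20^20 mod 23  (bits of 20 = 10100)
  bit 0 = 1: r = r^2 * 20 mod 23 = 1^2 * 20 = 1*20 = 20
  bit 1 = 0: r = r^2 mod 23 = 20^2 = 9
  bit 2 = 1: r = r^2 * 20 mod 23 = 9^2 * 20 = 12*20 = 10
  bit 3 = 0: r = r^2 mod 23 = 10^2 = 8
  bit 4 = 0: r = r^2 mod 23 = 8^2 = 18
  -> B = 18
s = B^a = 18^10 mod 23  (bits of 10 = 1010)
  bit 0 = 1: r = r^2 * 18 mod 23 = 1^2 * 18 = 1*18 = 18
  bit 1 = 0: r = r^2 mod 23 = 18^2 = 2
  bit 2 = 1: r = r^2 * 18 mod 23 = 2^2 * 18 = 4*18 = 3
  bit 3 = 0: r = r^2 mod 23 = 3^2 = 9
  -> s = B^a = 9

Answer: 8 18 9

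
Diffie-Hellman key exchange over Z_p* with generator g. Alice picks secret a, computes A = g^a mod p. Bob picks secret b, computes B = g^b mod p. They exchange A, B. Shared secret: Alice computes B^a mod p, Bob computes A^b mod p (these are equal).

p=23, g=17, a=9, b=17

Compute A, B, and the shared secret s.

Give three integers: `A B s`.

Answer: 7 11 19

Derivation:
A = 17^9 mod 23  (bits of 9 = 1001)
  bit 0 = 1: r = r^2 * 17 mod 23 = 1^2 * 17 = 1*17 = 17
  bit 1 = 0: r = r^2 mod 23 = 17^2 = 13
  bit 2 = 0: r = r^2 mod 23 = 13^2 = 8
  bit 3 = 1: r = r^2 * 17 mod 23 = 8^2 * 17 = 18*17 = 7
  -> A = 7
B = 17^17 mod 23  (bits of 17 = 10001)
  bit 0 = 1: r = r^2 * 17 mod 23 = 1^2 * 17 = 1*17 = 17
  bit 1 = 0: r = r^2 mod 23 = 17^2 = 13
  bit 2 = 0: r = r^2 mod 23 = 13^2 = 8
  bit 3 = 0: r = r^2 mod 23 = 8^2 = 18
  bit 4 = 1: r = r^2 * 17 mod 23 = 18^2 * 17 = 2*17 = 11
  -> B = 11
s = B^a = 11^9 mod 23  (bits of 9 = 1001)
  bit 0 = 1: r = r^2 * 11 mod 23 = 1^2 * 11 = 1*11 = 11
  bit 1 = 0: r = r^2 mod 23 = 11^2 = 6
  bit 2 = 0: r = r^2 mod 23 = 6^2 = 13
  bit 3 = 1: r = r^2 * 11 mod 23 = 13^2 * 11 = 8*11 = 19
  -> s = B^a = 19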